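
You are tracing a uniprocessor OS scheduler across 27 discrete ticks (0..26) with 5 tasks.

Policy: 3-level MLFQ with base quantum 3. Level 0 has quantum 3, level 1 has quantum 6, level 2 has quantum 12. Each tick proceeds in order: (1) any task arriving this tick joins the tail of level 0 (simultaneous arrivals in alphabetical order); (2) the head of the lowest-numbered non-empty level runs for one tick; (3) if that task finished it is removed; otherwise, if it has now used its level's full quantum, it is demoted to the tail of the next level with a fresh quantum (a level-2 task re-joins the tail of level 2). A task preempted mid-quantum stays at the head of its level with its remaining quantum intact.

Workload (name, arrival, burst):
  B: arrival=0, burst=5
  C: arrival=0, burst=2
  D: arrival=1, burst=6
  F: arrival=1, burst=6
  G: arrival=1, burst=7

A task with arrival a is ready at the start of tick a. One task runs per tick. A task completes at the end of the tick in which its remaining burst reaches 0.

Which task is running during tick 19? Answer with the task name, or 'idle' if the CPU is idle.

running at tick 19 = F

t=0: L0/L1/L2 = BC/-/- → run B
t=1: L0/L1/L2 = BCDFG/-/- → run B
t=2: L0/L1/L2 = BCDFG/-/- → run B
t=3: L0/L1/L2 = CDFG/B/- → run C
t=4: L0/L1/L2 = CDFG/B/- → run C
t=5: L0/L1/L2 = DFG/B/- → run D
t=6: L0/L1/L2 = DFG/B/- → run D
t=7: L0/L1/L2 = DFG/B/- → run D
t=8: L0/L1/L2 = FG/BD/- → run F
t=9: L0/L1/L2 = FG/BD/- → run F
t=10: L0/L1/L2 = FG/BD/- → run F
t=11: L0/L1/L2 = G/BDF/- → run G
t=12: L0/L1/L2 = G/BDF/- → run G
t=13: L0/L1/L2 = G/BDF/- → run G
t=14: L0/L1/L2 = -/BDFG/- → run B
t=15: L0/L1/L2 = -/BDFG/- → run B
t=16: L0/L1/L2 = -/DFG/- → run D
t=17: L0/L1/L2 = -/DFG/- → run D
t=18: L0/L1/L2 = -/DFG/- → run D
t=19: L0/L1/L2 = -/FG/- → run F
t=20: L0/L1/L2 = -/FG/- → run F
t=21: L0/L1/L2 = -/FG/- → run F
t=22: L0/L1/L2 = -/G/- → run G
t=23: L0/L1/L2 = -/G/- → run G
t=24: L0/L1/L2 = -/G/- → run G
t=25: L0/L1/L2 = -/G/- → run G
t=26: (idle)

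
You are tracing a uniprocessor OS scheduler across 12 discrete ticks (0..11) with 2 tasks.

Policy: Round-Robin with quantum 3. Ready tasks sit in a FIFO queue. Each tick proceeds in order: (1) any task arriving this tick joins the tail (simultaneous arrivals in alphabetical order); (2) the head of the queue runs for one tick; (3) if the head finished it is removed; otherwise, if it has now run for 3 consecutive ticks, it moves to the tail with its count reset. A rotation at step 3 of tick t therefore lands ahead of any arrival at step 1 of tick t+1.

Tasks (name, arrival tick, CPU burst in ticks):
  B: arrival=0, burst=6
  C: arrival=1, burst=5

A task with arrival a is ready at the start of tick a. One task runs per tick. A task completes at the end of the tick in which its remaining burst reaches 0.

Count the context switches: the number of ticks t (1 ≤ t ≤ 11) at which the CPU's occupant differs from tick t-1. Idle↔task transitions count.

t=0: queue=[B] q_used=0 → run B
t=1: queue=[B,C] q_used=1 → run B
t=2: queue=[B,C] q_used=2 → run B
t=3: queue=[C,B] q_used=0 → run C
t=4: queue=[C,B] q_used=1 → run C
t=5: queue=[C,B] q_used=2 → run C
t=6: queue=[B,C] q_used=0 → run B
t=7: queue=[B,C] q_used=1 → run B
t=8: queue=[B,C] q_used=2 → run B
t=9: queue=[C] q_used=0 → run C
t=10: queue=[C] q_used=1 → run C
t=11: (idle)

context switches = 4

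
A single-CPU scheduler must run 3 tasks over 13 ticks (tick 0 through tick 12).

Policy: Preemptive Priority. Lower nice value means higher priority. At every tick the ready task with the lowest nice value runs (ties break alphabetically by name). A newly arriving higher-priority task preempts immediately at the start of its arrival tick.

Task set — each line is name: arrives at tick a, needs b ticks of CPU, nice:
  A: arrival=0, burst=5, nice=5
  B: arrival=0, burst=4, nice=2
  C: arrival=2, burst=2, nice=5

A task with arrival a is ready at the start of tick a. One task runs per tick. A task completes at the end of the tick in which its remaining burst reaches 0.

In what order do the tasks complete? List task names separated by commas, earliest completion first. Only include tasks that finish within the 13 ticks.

completion order = B, A, C

t=0: ready={A,B} → run B
t=1: ready={A,B} → run B
t=2: ready={A,B,C} → run B
t=3: ready={A,B,C} → run B
t=4: ready={A,C} → run A
t=5: ready={A,C} → run A
t=6: ready={A,C} → run A
t=7: ready={A,C} → run A
t=8: ready={A,C} → run A
t=9: ready={C} → run C
t=10: ready={C} → run C
t=11: (idle)
t=12: (idle)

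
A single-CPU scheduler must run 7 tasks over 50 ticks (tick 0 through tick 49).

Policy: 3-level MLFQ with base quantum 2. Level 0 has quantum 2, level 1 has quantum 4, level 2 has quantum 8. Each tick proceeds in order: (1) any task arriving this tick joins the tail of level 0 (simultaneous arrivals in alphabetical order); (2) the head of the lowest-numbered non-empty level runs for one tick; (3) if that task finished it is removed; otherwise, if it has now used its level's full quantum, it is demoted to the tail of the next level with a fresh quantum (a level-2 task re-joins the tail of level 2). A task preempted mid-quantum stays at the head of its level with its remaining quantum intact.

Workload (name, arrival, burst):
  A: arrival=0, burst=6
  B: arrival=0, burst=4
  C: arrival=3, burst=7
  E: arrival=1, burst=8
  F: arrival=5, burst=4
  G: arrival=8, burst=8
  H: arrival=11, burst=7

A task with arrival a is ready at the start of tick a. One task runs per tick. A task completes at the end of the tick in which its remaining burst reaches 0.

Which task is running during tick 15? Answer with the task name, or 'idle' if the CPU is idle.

t=0: L0/L1/L2 = AB/-/- → run A
t=1: L0/L1/L2 = ABE/-/- → run A
t=2: L0/L1/L2 = BE/A/- → run B
t=3: L0/L1/L2 = BEC/A/- → run B
t=4: L0/L1/L2 = EC/AB/- → run E
t=5: L0/L1/L2 = ECF/AB/- → run E
t=6: L0/L1/L2 = CF/ABE/- → run C
t=7: L0/L1/L2 = CF/ABE/- → run C
t=8: L0/L1/L2 = FG/ABEC/- → run F
t=9: L0/L1/L2 = FG/ABEC/- → run F
t=10: L0/L1/L2 = G/ABECF/- → run G
t=11: L0/L1/L2 = GH/ABECF/- → run G
t=12: L0/L1/L2 = H/ABECFG/- → run H
t=13: L0/L1/L2 = H/ABECFG/- → run H
t=14: L0/L1/L2 = -/ABECFGH/- → run A
t=15: L0/L1/L2 = -/ABECFGH/- → run A
t=16: L0/L1/L2 = -/ABECFGH/- → run A
t=17: L0/L1/L2 = -/ABECFGH/- → run A
t=18: L0/L1/L2 = -/BECFGH/- → run B
t=19: L0/L1/L2 = -/BECFGH/- → run B
t=20: L0/L1/L2 = -/ECFGH/- → run E
t=21: L0/L1/L2 = -/ECFGH/- → run E
t=22: L0/L1/L2 = -/ECFGH/- → run E
t=23: L0/L1/L2 = -/ECFGH/- → run E
t=24: L0/L1/L2 = -/CFGH/E → run C
t=25: L0/L1/L2 = -/CFGH/E → run C
t=26: L0/L1/L2 = -/CFGH/E → run C
t=27: L0/L1/L2 = -/CFGH/E → run C
t=28: L0/L1/L2 = -/FGH/EC → run F
t=29: L0/L1/L2 = -/FGH/EC → run F
t=30: L0/L1/L2 = -/GH/EC → run G
t=31: L0/L1/L2 = -/GH/EC → run G
t=32: L0/L1/L2 = -/GH/EC → run G
t=33: L0/L1/L2 = -/GH/EC → run G
t=34: L0/L1/L2 = -/H/ECG → run H
t=35: L0/L1/L2 = -/H/ECG → run H
t=36: L0/L1/L2 = -/H/ECG → run H
t=37: L0/L1/L2 = -/H/ECG → run H
t=38: L0/L1/L2 = -/-/ECGH → run E
t=39: L0/L1/L2 = -/-/ECGH → run E
t=40: L0/L1/L2 = -/-/CGH → run C
t=41: L0/L1/L2 = -/-/GH → run G
t=42: L0/L1/L2 = -/-/GH → run G
t=43: L0/L1/L2 = -/-/H → run H
t=44: (idle)
t=45: (idle)
t=46: (idle)
t=47: (idle)
t=48: (idle)
t=49: (idle)

running at tick 15 = A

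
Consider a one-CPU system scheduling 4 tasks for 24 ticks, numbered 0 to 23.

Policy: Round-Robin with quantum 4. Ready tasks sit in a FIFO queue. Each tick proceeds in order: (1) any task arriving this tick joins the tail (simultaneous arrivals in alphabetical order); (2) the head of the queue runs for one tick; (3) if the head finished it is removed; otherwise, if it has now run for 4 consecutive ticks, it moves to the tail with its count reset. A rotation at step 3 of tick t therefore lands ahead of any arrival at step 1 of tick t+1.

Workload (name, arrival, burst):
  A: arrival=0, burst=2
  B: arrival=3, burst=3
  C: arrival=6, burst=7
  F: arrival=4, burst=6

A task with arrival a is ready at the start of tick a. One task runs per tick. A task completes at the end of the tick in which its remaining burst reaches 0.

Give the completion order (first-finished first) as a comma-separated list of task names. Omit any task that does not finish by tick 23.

t=0: queue=[A] q_used=0 → run A
t=1: queue=[A] q_used=1 → run A
t=2: (idle)
t=3: queue=[B] q_used=0 → run B
t=4: queue=[B,F] q_used=1 → run B
t=5: queue=[B,F] q_used=2 → run B
t=6: queue=[F,C] q_used=0 → run F
t=7: queue=[F,C] q_used=1 → run F
t=8: queue=[F,C] q_used=2 → run F
t=9: queue=[F,C] q_used=3 → run F
t=10: queue=[C,F] q_used=0 → run C
t=11: queue=[C,F] q_used=1 → run C
t=12: queue=[C,F] q_used=2 → run C
t=13: queue=[C,F] q_used=3 → run C
t=14: queue=[F,C] q_used=0 → run F
t=15: queue=[F,C] q_used=1 → run F
t=16: queue=[C] q_used=0 → run C
t=17: queue=[C] q_used=1 → run C
t=18: queue=[C] q_used=2 → run C
t=19: (idle)
t=20: (idle)
t=21: (idle)
t=22: (idle)
t=23: (idle)

completion order = A, B, F, C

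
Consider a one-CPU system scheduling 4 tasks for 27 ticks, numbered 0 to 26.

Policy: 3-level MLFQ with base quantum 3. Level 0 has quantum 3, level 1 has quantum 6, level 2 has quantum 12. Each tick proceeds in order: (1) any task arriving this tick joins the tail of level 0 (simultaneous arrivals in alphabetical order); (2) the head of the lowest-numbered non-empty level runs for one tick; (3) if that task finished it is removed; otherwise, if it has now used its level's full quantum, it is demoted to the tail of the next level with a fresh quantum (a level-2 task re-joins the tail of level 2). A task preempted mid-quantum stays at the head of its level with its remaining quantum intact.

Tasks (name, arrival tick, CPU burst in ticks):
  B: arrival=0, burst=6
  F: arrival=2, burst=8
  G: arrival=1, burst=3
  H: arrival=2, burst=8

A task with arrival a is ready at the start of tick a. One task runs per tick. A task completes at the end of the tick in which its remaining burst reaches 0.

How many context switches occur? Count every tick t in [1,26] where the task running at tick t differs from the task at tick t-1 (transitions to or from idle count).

context switches = 7

t=0: L0/L1/L2 = B/-/- → run B
t=1: L0/L1/L2 = BG/-/- → run B
t=2: L0/L1/L2 = BGFH/-/- → run B
t=3: L0/L1/L2 = GFH/B/- → run G
t=4: L0/L1/L2 = GFH/B/- → run G
t=5: L0/L1/L2 = GFH/B/- → run G
t=6: L0/L1/L2 = FH/B/- → run F
t=7: L0/L1/L2 = FH/B/- → run F
t=8: L0/L1/L2 = FH/B/- → run F
t=9: L0/L1/L2 = H/BF/- → run H
t=10: L0/L1/L2 = H/BF/- → run H
t=11: L0/L1/L2 = H/BF/- → run H
t=12: L0/L1/L2 = -/BFH/- → run B
t=13: L0/L1/L2 = -/BFH/- → run B
t=14: L0/L1/L2 = -/BFH/- → run B
t=15: L0/L1/L2 = -/FH/- → run F
t=16: L0/L1/L2 = -/FH/- → run F
t=17: L0/L1/L2 = -/FH/- → run F
t=18: L0/L1/L2 = -/FH/- → run F
t=19: L0/L1/L2 = -/FH/- → run F
t=20: L0/L1/L2 = -/H/- → run H
t=21: L0/L1/L2 = -/H/- → run H
t=22: L0/L1/L2 = -/H/- → run H
t=23: L0/L1/L2 = -/H/- → run H
t=24: L0/L1/L2 = -/H/- → run H
t=25: (idle)
t=26: (idle)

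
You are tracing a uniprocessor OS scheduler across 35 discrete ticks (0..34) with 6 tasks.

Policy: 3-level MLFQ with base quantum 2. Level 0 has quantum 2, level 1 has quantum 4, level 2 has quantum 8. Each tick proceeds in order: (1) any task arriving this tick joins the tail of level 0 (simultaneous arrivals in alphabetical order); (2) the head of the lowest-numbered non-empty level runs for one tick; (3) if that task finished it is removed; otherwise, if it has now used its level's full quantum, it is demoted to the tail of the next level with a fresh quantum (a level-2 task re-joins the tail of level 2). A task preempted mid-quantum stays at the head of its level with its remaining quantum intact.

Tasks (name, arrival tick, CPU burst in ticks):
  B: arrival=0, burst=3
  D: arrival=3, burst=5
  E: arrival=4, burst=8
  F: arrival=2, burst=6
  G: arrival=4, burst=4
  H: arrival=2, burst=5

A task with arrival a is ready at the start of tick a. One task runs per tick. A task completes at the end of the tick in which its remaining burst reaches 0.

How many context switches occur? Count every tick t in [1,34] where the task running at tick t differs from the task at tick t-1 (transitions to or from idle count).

context switches = 13

t=0: L0/L1/L2 = B/-/- → run B
t=1: L0/L1/L2 = B/-/- → run B
t=2: L0/L1/L2 = FH/B/- → run F
t=3: L0/L1/L2 = FHD/B/- → run F
t=4: L0/L1/L2 = HDEG/BF/- → run H
t=5: L0/L1/L2 = HDEG/BF/- → run H
t=6: L0/L1/L2 = DEG/BFH/- → run D
t=7: L0/L1/L2 = DEG/BFH/- → run D
t=8: L0/L1/L2 = EG/BFHD/- → run E
t=9: L0/L1/L2 = EG/BFHD/- → run E
t=10: L0/L1/L2 = G/BFHDE/- → run G
t=11: L0/L1/L2 = G/BFHDE/- → run G
t=12: L0/L1/L2 = -/BFHDEG/- → run B
t=13: L0/L1/L2 = -/FHDEG/- → run F
t=14: L0/L1/L2 = -/FHDEG/- → run F
t=15: L0/L1/L2 = -/FHDEG/- → run F
t=16: L0/L1/L2 = -/FHDEG/- → run F
t=17: L0/L1/L2 = -/HDEG/- → run H
t=18: L0/L1/L2 = -/HDEG/- → run H
t=19: L0/L1/L2 = -/HDEG/- → run H
t=20: L0/L1/L2 = -/DEG/- → run D
t=21: L0/L1/L2 = -/DEG/- → run D
t=22: L0/L1/L2 = -/DEG/- → run D
t=23: L0/L1/L2 = -/EG/- → run E
t=24: L0/L1/L2 = -/EG/- → run E
t=25: L0/L1/L2 = -/EG/- → run E
t=26: L0/L1/L2 = -/EG/- → run E
t=27: L0/L1/L2 = -/G/E → run G
t=28: L0/L1/L2 = -/G/E → run G
t=29: L0/L1/L2 = -/-/E → run E
t=30: L0/L1/L2 = -/-/E → run E
t=31: (idle)
t=32: (idle)
t=33: (idle)
t=34: (idle)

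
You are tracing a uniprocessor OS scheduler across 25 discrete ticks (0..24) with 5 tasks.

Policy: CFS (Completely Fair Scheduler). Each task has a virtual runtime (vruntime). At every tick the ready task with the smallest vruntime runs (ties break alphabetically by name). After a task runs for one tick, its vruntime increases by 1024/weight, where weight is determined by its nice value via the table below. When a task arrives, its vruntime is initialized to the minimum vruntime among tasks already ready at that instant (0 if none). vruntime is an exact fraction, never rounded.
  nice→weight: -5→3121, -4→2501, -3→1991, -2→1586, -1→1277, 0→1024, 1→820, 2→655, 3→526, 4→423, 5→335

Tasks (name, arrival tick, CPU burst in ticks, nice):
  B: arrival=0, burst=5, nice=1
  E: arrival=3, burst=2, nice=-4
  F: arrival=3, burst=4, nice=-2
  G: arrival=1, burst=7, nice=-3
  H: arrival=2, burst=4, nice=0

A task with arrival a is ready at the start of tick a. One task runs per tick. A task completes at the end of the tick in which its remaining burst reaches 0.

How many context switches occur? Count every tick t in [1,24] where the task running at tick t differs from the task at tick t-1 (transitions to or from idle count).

t=0: vr[B=0] → run B
t=1: vr[B=256/205 G=256/205] → run B
t=2: vr[B=512/205 G=256/205 H=256/205] → run G
t=3: vr[B=512/205 E=256/205 F=256/205 G=719616/408155 H=256/205] → run E
t=4: vr[B=512/205 E=20736/12505 F=256/205 G=719616/408155 H=256/205] → run F
t=5: vr[B=512/205 E=20736/12505 F=307968/162565 G=719616/408155 H=256/205] → run H
t=6: vr[B=512/205 E=20736/12505 F=307968/162565 G=719616/408155 H=461/205] → run E
t=7: vr[B=512/205 F=307968/162565 G=719616/408155 H=461/205] → run G
t=8: vr[B=512/205 F=307968/162565 G=929536/408155 H=461/205] → run F
t=9: vr[B=512/205 F=412928/162565 G=929536/408155 H=461/205] → run H
t=10: vr[B=512/205 F=412928/162565 G=929536/408155 H=666/205] → run G
t=11: vr[B=512/205 F=412928/162565 G=1139456/408155 H=666/205] → run B
t=12: vr[B=768/205 F=412928/162565 G=1139456/408155 H=666/205] → run F
t=13: vr[B=768/205 F=517888/162565 G=1139456/408155 H=666/205] → run G
t=14: vr[B=768/205 F=517888/162565 G=1349376/408155 H=666/205] → run F
t=15: vr[B=768/205 G=1349376/408155 H=666/205] → run H
t=16: vr[B=768/205 G=1349376/408155 H=871/205] → run G
t=17: vr[B=768/205 G=1559296/408155 H=871/205] → run B
t=18: vr[B=1024/205 G=1559296/408155 H=871/205] → run G
t=19: vr[B=1024/205 G=1769216/408155 H=871/205] → run H
t=20: vr[B=1024/205 G=1769216/408155] → run G
t=21: vr[B=1024/205] → run B
t=22: (idle)
t=23: (idle)
t=24: (idle)

context switches = 21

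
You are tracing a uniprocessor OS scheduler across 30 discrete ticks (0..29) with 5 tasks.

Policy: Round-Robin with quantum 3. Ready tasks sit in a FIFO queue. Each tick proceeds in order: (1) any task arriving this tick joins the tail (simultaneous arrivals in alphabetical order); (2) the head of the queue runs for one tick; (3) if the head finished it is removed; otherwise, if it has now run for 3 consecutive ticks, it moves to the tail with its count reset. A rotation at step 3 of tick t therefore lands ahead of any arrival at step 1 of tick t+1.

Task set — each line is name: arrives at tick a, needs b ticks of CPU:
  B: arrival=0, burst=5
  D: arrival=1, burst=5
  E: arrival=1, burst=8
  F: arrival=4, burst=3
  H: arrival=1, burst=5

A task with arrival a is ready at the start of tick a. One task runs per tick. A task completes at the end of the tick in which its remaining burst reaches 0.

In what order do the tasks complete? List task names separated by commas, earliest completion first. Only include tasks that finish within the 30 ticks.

completion order = B, F, D, H, E

t=0: queue=[B] q_used=0 → run B
t=1: queue=[B,D,E,H] q_used=1 → run B
t=2: queue=[B,D,E,H] q_used=2 → run B
t=3: queue=[D,E,H,B] q_used=0 → run D
t=4: queue=[D,E,H,B,F] q_used=1 → run D
t=5: queue=[D,E,H,B,F] q_used=2 → run D
t=6: queue=[E,H,B,F,D] q_used=0 → run E
t=7: queue=[E,H,B,F,D] q_used=1 → run E
t=8: queue=[E,H,B,F,D] q_used=2 → run E
t=9: queue=[H,B,F,D,E] q_used=0 → run H
t=10: queue=[H,B,F,D,E] q_used=1 → run H
t=11: queue=[H,B,F,D,E] q_used=2 → run H
t=12: queue=[B,F,D,E,H] q_used=0 → run B
t=13: queue=[B,F,D,E,H] q_used=1 → run B
t=14: queue=[F,D,E,H] q_used=0 → run F
t=15: queue=[F,D,E,H] q_used=1 → run F
t=16: queue=[F,D,E,H] q_used=2 → run F
t=17: queue=[D,E,H] q_used=0 → run D
t=18: queue=[D,E,H] q_used=1 → run D
t=19: queue=[E,H] q_used=0 → run E
t=20: queue=[E,H] q_used=1 → run E
t=21: queue=[E,H] q_used=2 → run E
t=22: queue=[H,E] q_used=0 → run H
t=23: queue=[H,E] q_used=1 → run H
t=24: queue=[E] q_used=0 → run E
t=25: queue=[E] q_used=1 → run E
t=26: (idle)
t=27: (idle)
t=28: (idle)
t=29: (idle)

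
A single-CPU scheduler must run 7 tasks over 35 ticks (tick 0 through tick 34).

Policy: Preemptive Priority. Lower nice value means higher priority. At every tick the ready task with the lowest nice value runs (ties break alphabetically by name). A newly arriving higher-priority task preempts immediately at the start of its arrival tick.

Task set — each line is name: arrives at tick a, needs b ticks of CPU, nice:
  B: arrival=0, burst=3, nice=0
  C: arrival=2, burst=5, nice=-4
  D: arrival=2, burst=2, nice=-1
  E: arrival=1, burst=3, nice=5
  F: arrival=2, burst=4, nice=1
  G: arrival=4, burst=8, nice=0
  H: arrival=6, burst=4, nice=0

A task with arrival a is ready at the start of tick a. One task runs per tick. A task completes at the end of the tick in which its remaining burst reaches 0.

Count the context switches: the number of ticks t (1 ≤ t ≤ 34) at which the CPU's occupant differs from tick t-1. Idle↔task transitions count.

t=0: ready={B} → run B
t=1: ready={B,E} → run B
t=2: ready={B,C,D,E,F} → run C
t=3: ready={B,C,D,E,F} → run C
t=4: ready={B,C,D,E,F,G} → run C
t=5: ready={B,C,D,E,F,G} → run C
t=6: ready={B,C,D,E,F,G,H} → run C
t=7: ready={B,D,E,F,G,H} → run D
t=8: ready={B,D,E,F,G,H} → run D
t=9: ready={B,E,F,G,H} → run B
t=10: ready={E,F,G,H} → run G
t=11: ready={E,F,G,H} → run G
t=12: ready={E,F,G,H} → run G
t=13: ready={E,F,G,H} → run G
t=14: ready={E,F,G,H} → run G
t=15: ready={E,F,G,H} → run G
t=16: ready={E,F,G,H} → run G
t=17: ready={E,F,G,H} → run G
t=18: ready={E,F,H} → run H
t=19: ready={E,F,H} → run H
t=20: ready={E,F,H} → run H
t=21: ready={E,F,H} → run H
t=22: ready={E,F} → run F
t=23: ready={E,F} → run F
t=24: ready={E,F} → run F
t=25: ready={E,F} → run F
t=26: ready={E} → run E
t=27: ready={E} → run E
t=28: ready={E} → run E
t=29: (idle)
t=30: (idle)
t=31: (idle)
t=32: (idle)
t=33: (idle)
t=34: (idle)

context switches = 8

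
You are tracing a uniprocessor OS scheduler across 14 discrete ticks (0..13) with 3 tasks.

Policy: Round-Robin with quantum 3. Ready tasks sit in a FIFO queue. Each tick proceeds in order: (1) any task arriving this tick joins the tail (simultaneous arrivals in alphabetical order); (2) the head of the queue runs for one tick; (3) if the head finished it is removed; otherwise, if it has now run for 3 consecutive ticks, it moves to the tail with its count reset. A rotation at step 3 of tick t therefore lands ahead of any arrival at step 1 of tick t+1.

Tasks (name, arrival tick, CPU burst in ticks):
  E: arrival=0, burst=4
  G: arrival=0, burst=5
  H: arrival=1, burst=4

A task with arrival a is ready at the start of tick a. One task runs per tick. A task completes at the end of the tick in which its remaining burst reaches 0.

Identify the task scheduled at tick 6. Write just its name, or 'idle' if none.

t=0: queue=[E,G] q_used=0 → run E
t=1: queue=[E,G,H] q_used=1 → run E
t=2: queue=[E,G,H] q_used=2 → run E
t=3: queue=[G,H,E] q_used=0 → run G
t=4: queue=[G,H,E] q_used=1 → run G
t=5: queue=[G,H,E] q_used=2 → run G
t=6: queue=[H,E,G] q_used=0 → run H
t=7: queue=[H,E,G] q_used=1 → run H
t=8: queue=[H,E,G] q_used=2 → run H
t=9: queue=[E,G,H] q_used=0 → run E
t=10: queue=[G,H] q_used=0 → run G
t=11: queue=[G,H] q_used=1 → run G
t=12: queue=[H] q_used=0 → run H
t=13: (idle)

running at tick 6 = H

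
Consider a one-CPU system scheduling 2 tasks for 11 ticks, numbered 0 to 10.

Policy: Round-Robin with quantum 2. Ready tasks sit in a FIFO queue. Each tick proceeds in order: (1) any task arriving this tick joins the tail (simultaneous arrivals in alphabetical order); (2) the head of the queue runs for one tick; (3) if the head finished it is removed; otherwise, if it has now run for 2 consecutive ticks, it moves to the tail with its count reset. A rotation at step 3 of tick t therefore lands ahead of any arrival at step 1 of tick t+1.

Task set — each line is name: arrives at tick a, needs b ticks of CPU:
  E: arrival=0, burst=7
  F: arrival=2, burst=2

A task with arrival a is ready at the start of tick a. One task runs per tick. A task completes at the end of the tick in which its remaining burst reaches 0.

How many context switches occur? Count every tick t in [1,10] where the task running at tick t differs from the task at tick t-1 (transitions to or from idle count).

t=0: queue=[E] q_used=0 → run E
t=1: queue=[E] q_used=1 → run E
t=2: queue=[E,F] q_used=0 → run E
t=3: queue=[E,F] q_used=1 → run E
t=4: queue=[F,E] q_used=0 → run F
t=5: queue=[F,E] q_used=1 → run F
t=6: queue=[E] q_used=0 → run E
t=7: queue=[E] q_used=1 → run E
t=8: queue=[E] q_used=0 → run E
t=9: (idle)
t=10: (idle)

context switches = 3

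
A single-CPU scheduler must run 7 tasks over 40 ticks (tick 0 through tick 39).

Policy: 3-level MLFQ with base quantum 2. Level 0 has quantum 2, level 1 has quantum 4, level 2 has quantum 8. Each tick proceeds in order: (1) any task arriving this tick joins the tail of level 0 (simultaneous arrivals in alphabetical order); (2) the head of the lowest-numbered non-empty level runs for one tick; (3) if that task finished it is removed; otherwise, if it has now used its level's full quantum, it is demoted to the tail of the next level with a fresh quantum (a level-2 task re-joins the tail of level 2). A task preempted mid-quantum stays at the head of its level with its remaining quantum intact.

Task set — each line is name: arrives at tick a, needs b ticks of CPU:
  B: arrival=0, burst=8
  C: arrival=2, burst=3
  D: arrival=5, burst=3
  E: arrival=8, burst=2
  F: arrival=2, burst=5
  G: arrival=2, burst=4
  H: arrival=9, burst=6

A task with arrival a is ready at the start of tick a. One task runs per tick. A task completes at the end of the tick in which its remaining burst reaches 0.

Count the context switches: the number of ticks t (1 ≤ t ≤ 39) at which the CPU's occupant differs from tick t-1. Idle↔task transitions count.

t=0: L0/L1/L2 = B/-/- → run B
t=1: L0/L1/L2 = B/-/- → run B
t=2: L0/L1/L2 = CFG/B/- → run C
t=3: L0/L1/L2 = CFG/B/- → run C
t=4: L0/L1/L2 = FG/BC/- → run F
t=5: L0/L1/L2 = FGD/BC/- → run F
t=6: L0/L1/L2 = GD/BCF/- → run G
t=7: L0/L1/L2 = GD/BCF/- → run G
t=8: L0/L1/L2 = DE/BCFG/- → run D
t=9: L0/L1/L2 = DEH/BCFG/- → run D
t=10: L0/L1/L2 = EH/BCFGD/- → run E
t=11: L0/L1/L2 = EH/BCFGD/- → run E
t=12: L0/L1/L2 = H/BCFGD/- → run H
t=13: L0/L1/L2 = H/BCFGD/- → run H
t=14: L0/L1/L2 = -/BCFGDH/- → run B
t=15: L0/L1/L2 = -/BCFGDH/- → run B
t=16: L0/L1/L2 = -/BCFGDH/- → run B
t=17: L0/L1/L2 = -/BCFGDH/- → run B
t=18: L0/L1/L2 = -/CFGDH/B → run C
t=19: L0/L1/L2 = -/FGDH/B → run F
t=20: L0/L1/L2 = -/FGDH/B → run F
t=21: L0/L1/L2 = -/FGDH/B → run F
t=22: L0/L1/L2 = -/GDH/B → run G
t=23: L0/L1/L2 = -/GDH/B → run G
t=24: L0/L1/L2 = -/DH/B → run D
t=25: L0/L1/L2 = -/H/B → run H
t=26: L0/L1/L2 = -/H/B → run H
t=27: L0/L1/L2 = -/H/B → run H
t=28: L0/L1/L2 = -/H/B → run H
t=29: L0/L1/L2 = -/-/B → run B
t=30: L0/L1/L2 = -/-/B → run B
t=31: (idle)
t=32: (idle)
t=33: (idle)
t=34: (idle)
t=35: (idle)
t=36: (idle)
t=37: (idle)
t=38: (idle)
t=39: (idle)

context switches = 14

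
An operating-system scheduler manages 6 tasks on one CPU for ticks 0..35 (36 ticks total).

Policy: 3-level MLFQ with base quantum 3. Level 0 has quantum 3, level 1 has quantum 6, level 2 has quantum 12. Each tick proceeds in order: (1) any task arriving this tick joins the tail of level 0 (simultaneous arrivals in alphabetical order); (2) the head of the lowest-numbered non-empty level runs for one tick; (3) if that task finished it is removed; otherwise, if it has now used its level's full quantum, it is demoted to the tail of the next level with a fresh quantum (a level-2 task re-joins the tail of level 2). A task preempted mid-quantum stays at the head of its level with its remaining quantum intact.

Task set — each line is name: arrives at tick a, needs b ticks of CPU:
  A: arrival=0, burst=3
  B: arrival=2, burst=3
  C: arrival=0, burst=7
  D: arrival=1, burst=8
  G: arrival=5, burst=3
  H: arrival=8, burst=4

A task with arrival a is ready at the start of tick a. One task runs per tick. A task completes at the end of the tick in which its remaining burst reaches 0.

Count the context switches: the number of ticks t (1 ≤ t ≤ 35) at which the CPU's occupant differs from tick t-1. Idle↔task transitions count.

t=0: L0/L1/L2 = AC/-/- → run A
t=1: L0/L1/L2 = ACD/-/- → run A
t=2: L0/L1/L2 = ACDB/-/- → run A
t=3: L0/L1/L2 = CDB/-/- → run C
t=4: L0/L1/L2 = CDB/-/- → run C
t=5: L0/L1/L2 = CDBG/-/- → run C
t=6: L0/L1/L2 = DBG/C/- → run D
t=7: L0/L1/L2 = DBG/C/- → run D
t=8: L0/L1/L2 = DBGH/C/- → run D
t=9: L0/L1/L2 = BGH/CD/- → run B
t=10: L0/L1/L2 = BGH/CD/- → run B
t=11: L0/L1/L2 = BGH/CD/- → run B
t=12: L0/L1/L2 = GH/CD/- → run G
t=13: L0/L1/L2 = GH/CD/- → run G
t=14: L0/L1/L2 = GH/CD/- → run G
t=15: L0/L1/L2 = H/CD/- → run H
t=16: L0/L1/L2 = H/CD/- → run H
t=17: L0/L1/L2 = H/CD/- → run H
t=18: L0/L1/L2 = -/CDH/- → run C
t=19: L0/L1/L2 = -/CDH/- → run C
t=20: L0/L1/L2 = -/CDH/- → run C
t=21: L0/L1/L2 = -/CDH/- → run C
t=22: L0/L1/L2 = -/DH/- → run D
t=23: L0/L1/L2 = -/DH/- → run D
t=24: L0/L1/L2 = -/DH/- → run D
t=25: L0/L1/L2 = -/DH/- → run D
t=26: L0/L1/L2 = -/DH/- → run D
t=27: L0/L1/L2 = -/H/- → run H
t=28: (idle)
t=29: (idle)
t=30: (idle)
t=31: (idle)
t=32: (idle)
t=33: (idle)
t=34: (idle)
t=35: (idle)

context switches = 9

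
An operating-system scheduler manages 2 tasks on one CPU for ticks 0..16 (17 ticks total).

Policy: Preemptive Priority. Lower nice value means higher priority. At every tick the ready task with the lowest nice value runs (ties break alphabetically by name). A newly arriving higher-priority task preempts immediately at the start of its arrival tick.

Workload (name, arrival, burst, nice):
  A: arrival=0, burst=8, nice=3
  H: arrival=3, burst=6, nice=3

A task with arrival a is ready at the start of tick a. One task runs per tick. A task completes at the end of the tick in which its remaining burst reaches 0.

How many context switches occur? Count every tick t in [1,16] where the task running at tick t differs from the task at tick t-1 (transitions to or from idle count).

context switches = 2

t=0: ready={A} → run A
t=1: ready={A} → run A
t=2: ready={A} → run A
t=3: ready={A,H} → run A
t=4: ready={A,H} → run A
t=5: ready={A,H} → run A
t=6: ready={A,H} → run A
t=7: ready={A,H} → run A
t=8: ready={H} → run H
t=9: ready={H} → run H
t=10: ready={H} → run H
t=11: ready={H} → run H
t=12: ready={H} → run H
t=13: ready={H} → run H
t=14: (idle)
t=15: (idle)
t=16: (idle)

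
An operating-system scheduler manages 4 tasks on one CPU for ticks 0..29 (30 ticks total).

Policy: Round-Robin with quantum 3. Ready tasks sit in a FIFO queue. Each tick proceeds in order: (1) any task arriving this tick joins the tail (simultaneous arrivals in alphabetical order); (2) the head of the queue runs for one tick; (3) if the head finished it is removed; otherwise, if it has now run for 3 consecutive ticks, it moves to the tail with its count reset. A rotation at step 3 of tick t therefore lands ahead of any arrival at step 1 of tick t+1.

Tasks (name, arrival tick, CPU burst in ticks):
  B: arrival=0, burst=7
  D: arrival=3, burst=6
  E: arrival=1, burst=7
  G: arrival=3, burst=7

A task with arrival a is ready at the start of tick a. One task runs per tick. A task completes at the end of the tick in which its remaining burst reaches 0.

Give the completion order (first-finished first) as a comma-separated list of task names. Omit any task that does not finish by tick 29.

completion order = B, D, E, G

t=0: queue=[B] q_used=0 → run B
t=1: queue=[B,E] q_used=1 → run B
t=2: queue=[B,E] q_used=2 → run B
t=3: queue=[E,B,D,G] q_used=0 → run E
t=4: queue=[E,B,D,G] q_used=1 → run E
t=5: queue=[E,B,D,G] q_used=2 → run E
t=6: queue=[B,D,G,E] q_used=0 → run B
t=7: queue=[B,D,G,E] q_used=1 → run B
t=8: queue=[B,D,G,E] q_used=2 → run B
t=9: queue=[D,G,E,B] q_used=0 → run D
t=10: queue=[D,G,E,B] q_used=1 → run D
t=11: queue=[D,G,E,B] q_used=2 → run D
t=12: queue=[G,E,B,D] q_used=0 → run G
t=13: queue=[G,E,B,D] q_used=1 → run G
t=14: queue=[G,E,B,D] q_used=2 → run G
t=15: queue=[E,B,D,G] q_used=0 → run E
t=16: queue=[E,B,D,G] q_used=1 → run E
t=17: queue=[E,B,D,G] q_used=2 → run E
t=18: queue=[B,D,G,E] q_used=0 → run B
t=19: queue=[D,G,E] q_used=0 → run D
t=20: queue=[D,G,E] q_used=1 → run D
t=21: queue=[D,G,E] q_used=2 → run D
t=22: queue=[G,E] q_used=0 → run G
t=23: queue=[G,E] q_used=1 → run G
t=24: queue=[G,E] q_used=2 → run G
t=25: queue=[E,G] q_used=0 → run E
t=26: queue=[G] q_used=0 → run G
t=27: (idle)
t=28: (idle)
t=29: (idle)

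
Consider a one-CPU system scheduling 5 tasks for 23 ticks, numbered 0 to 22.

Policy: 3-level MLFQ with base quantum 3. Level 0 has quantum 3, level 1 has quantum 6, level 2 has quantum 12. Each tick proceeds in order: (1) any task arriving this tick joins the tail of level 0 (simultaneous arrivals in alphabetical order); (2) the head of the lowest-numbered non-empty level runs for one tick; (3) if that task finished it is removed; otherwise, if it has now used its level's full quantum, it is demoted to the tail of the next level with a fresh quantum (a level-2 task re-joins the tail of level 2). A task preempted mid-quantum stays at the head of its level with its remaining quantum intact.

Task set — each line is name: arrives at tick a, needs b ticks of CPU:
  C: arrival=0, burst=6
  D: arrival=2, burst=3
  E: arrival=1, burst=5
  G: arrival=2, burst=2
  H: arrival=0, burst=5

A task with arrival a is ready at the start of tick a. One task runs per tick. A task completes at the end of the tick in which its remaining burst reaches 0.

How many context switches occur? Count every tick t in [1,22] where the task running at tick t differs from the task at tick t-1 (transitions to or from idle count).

t=0: L0/L1/L2 = CH/-/- → run C
t=1: L0/L1/L2 = CHE/-/- → run C
t=2: L0/L1/L2 = CHEDG/-/- → run C
t=3: L0/L1/L2 = HEDG/C/- → run H
t=4: L0/L1/L2 = HEDG/C/- → run H
t=5: L0/L1/L2 = HEDG/C/- → run H
t=6: L0/L1/L2 = EDG/CH/- → run E
t=7: L0/L1/L2 = EDG/CH/- → run E
t=8: L0/L1/L2 = EDG/CH/- → run E
t=9: L0/L1/L2 = DG/CHE/- → run D
t=10: L0/L1/L2 = DG/CHE/- → run D
t=11: L0/L1/L2 = DG/CHE/- → run D
t=12: L0/L1/L2 = G/CHE/- → run G
t=13: L0/L1/L2 = G/CHE/- → run G
t=14: L0/L1/L2 = -/CHE/- → run C
t=15: L0/L1/L2 = -/CHE/- → run C
t=16: L0/L1/L2 = -/CHE/- → run C
t=17: L0/L1/L2 = -/HE/- → run H
t=18: L0/L1/L2 = -/HE/- → run H
t=19: L0/L1/L2 = -/E/- → run E
t=20: L0/L1/L2 = -/E/- → run E
t=21: (idle)
t=22: (idle)

context switches = 8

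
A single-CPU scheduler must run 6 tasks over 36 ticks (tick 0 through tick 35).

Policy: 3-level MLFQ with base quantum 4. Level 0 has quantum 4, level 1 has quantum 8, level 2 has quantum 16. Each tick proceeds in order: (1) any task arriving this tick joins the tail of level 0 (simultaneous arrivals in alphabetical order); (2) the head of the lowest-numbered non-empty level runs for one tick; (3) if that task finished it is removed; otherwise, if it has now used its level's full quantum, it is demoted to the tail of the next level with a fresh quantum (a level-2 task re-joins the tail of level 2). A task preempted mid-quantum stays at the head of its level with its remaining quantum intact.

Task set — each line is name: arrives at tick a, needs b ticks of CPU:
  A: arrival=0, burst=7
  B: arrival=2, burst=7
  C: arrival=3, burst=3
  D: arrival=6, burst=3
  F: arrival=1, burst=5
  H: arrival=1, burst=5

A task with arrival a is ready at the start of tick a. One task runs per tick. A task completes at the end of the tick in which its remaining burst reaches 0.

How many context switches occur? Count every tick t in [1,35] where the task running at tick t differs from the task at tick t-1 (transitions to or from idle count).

t=0: L0/L1/L2 = A/-/- → run A
t=1: L0/L1/L2 = AFH/-/- → run A
t=2: L0/L1/L2 = AFHB/-/- → run A
t=3: L0/L1/L2 = AFHBC/-/- → run A
t=4: L0/L1/L2 = FHBC/A/- → run F
t=5: L0/L1/L2 = FHBC/A/- → run F
t=6: L0/L1/L2 = FHBCD/A/- → run F
t=7: L0/L1/L2 = FHBCD/A/- → run F
t=8: L0/L1/L2 = HBCD/AF/- → run H
t=9: L0/L1/L2 = HBCD/AF/- → run H
t=10: L0/L1/L2 = HBCD/AF/- → run H
t=11: L0/L1/L2 = HBCD/AF/- → run H
t=12: L0/L1/L2 = BCD/AFH/- → run B
t=13: L0/L1/L2 = BCD/AFH/- → run B
t=14: L0/L1/L2 = BCD/AFH/- → run B
t=15: L0/L1/L2 = BCD/AFH/- → run B
t=16: L0/L1/L2 = CD/AFHB/- → run C
t=17: L0/L1/L2 = CD/AFHB/- → run C
t=18: L0/L1/L2 = CD/AFHB/- → run C
t=19: L0/L1/L2 = D/AFHB/- → run D
t=20: L0/L1/L2 = D/AFHB/- → run D
t=21: L0/L1/L2 = D/AFHB/- → run D
t=22: L0/L1/L2 = -/AFHB/- → run A
t=23: L0/L1/L2 = -/AFHB/- → run A
t=24: L0/L1/L2 = -/AFHB/- → run A
t=25: L0/L1/L2 = -/FHB/- → run F
t=26: L0/L1/L2 = -/HB/- → run H
t=27: L0/L1/L2 = -/B/- → run B
t=28: L0/L1/L2 = -/B/- → run B
t=29: L0/L1/L2 = -/B/- → run B
t=30: (idle)
t=31: (idle)
t=32: (idle)
t=33: (idle)
t=34: (idle)
t=35: (idle)

context switches = 10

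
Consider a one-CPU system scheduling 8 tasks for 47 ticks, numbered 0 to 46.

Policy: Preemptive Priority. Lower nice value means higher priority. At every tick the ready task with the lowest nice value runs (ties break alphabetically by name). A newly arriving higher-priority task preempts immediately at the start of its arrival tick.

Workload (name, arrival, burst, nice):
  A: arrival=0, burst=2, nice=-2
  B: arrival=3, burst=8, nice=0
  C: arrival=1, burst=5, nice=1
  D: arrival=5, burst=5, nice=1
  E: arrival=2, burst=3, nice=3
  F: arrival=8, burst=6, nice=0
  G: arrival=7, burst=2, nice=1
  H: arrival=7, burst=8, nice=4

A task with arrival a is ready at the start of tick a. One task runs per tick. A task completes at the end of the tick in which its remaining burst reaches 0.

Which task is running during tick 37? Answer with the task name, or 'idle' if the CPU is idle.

running at tick 37 = H

t=0: ready={A} → run A
t=1: ready={A,C} → run A
t=2: ready={C,E} → run C
t=3: ready={B,C,E} → run B
t=4: ready={B,C,E} → run B
t=5: ready={B,C,D,E} → run B
t=6: ready={B,C,D,E} → run B
t=7: ready={B,C,D,E,G,H} → run B
t=8: ready={B,C,D,E,F,G,H} → run B
t=9: ready={B,C,D,E,F,G,H} → run B
t=10: ready={B,C,D,E,F,G,H} → run B
t=11: ready={C,D,E,F,G,H} → run F
t=12: ready={C,D,E,F,G,H} → run F
t=13: ready={C,D,E,F,G,H} → run F
t=14: ready={C,D,E,F,G,H} → run F
t=15: ready={C,D,E,F,G,H} → run F
t=16: ready={C,D,E,F,G,H} → run F
t=17: ready={C,D,E,G,H} → run C
t=18: ready={C,D,E,G,H} → run C
t=19: ready={C,D,E,G,H} → run C
t=20: ready={C,D,E,G,H} → run C
t=21: ready={D,E,G,H} → run D
t=22: ready={D,E,G,H} → run D
t=23: ready={D,E,G,H} → run D
t=24: ready={D,E,G,H} → run D
t=25: ready={D,E,G,H} → run D
t=26: ready={E,G,H} → run G
t=27: ready={E,G,H} → run G
t=28: ready={E,H} → run E
t=29: ready={E,H} → run E
t=30: ready={E,H} → run E
t=31: ready={H} → run H
t=32: ready={H} → run H
t=33: ready={H} → run H
t=34: ready={H} → run H
t=35: ready={H} → run H
t=36: ready={H} → run H
t=37: ready={H} → run H
t=38: ready={H} → run H
t=39: (idle)
t=40: (idle)
t=41: (idle)
t=42: (idle)
t=43: (idle)
t=44: (idle)
t=45: (idle)
t=46: (idle)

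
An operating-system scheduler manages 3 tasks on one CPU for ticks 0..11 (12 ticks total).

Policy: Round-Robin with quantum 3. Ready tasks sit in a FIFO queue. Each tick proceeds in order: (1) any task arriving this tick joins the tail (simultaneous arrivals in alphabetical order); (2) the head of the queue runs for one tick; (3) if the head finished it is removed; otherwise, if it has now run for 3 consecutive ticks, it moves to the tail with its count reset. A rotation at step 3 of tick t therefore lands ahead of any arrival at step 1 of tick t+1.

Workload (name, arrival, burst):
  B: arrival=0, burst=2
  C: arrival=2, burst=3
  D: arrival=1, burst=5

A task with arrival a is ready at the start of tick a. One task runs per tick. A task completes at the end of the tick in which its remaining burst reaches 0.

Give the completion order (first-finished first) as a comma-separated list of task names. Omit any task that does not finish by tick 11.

completion order = B, C, D

t=0: queue=[B] q_used=0 → run B
t=1: queue=[B,D] q_used=1 → run B
t=2: queue=[D,C] q_used=0 → run D
t=3: queue=[D,C] q_used=1 → run D
t=4: queue=[D,C] q_used=2 → run D
t=5: queue=[C,D] q_used=0 → run C
t=6: queue=[C,D] q_used=1 → run C
t=7: queue=[C,D] q_used=2 → run C
t=8: queue=[D] q_used=0 → run D
t=9: queue=[D] q_used=1 → run D
t=10: (idle)
t=11: (idle)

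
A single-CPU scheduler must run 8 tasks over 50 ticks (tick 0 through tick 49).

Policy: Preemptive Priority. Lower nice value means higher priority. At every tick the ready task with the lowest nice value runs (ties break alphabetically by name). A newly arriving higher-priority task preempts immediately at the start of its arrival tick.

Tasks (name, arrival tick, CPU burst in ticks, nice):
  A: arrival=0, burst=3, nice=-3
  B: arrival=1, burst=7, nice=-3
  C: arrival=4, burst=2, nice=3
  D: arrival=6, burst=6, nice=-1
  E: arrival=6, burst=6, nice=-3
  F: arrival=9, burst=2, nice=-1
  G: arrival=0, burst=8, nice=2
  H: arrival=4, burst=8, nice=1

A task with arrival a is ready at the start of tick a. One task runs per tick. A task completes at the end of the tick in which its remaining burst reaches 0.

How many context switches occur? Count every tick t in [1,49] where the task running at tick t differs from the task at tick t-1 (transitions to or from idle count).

context switches = 8

t=0: ready={A,G} → run A
t=1: ready={A,B,G} → run A
t=2: ready={A,B,G} → run A
t=3: ready={B,G} → run B
t=4: ready={B,C,G,H} → run B
t=5: ready={B,C,G,H} → run B
t=6: ready={B,C,D,E,G,H} → run B
t=7: ready={B,C,D,E,G,H} → run B
t=8: ready={B,C,D,E,G,H} → run B
t=9: ready={B,C,D,E,F,G,H} → run B
t=10: ready={C,D,E,F,G,H} → run E
t=11: ready={C,D,E,F,G,H} → run E
t=12: ready={C,D,E,F,G,H} → run E
t=13: ready={C,D,E,F,G,H} → run E
t=14: ready={C,D,E,F,G,H} → run E
t=15: ready={C,D,E,F,G,H} → run E
t=16: ready={C,D,F,G,H} → run D
t=17: ready={C,D,F,G,H} → run D
t=18: ready={C,D,F,G,H} → run D
t=19: ready={C,D,F,G,H} → run D
t=20: ready={C,D,F,G,H} → run D
t=21: ready={C,D,F,G,H} → run D
t=22: ready={C,F,G,H} → run F
t=23: ready={C,F,G,H} → run F
t=24: ready={C,G,H} → run H
t=25: ready={C,G,H} → run H
t=26: ready={C,G,H} → run H
t=27: ready={C,G,H} → run H
t=28: ready={C,G,H} → run H
t=29: ready={C,G,H} → run H
t=30: ready={C,G,H} → run H
t=31: ready={C,G,H} → run H
t=32: ready={C,G} → run G
t=33: ready={C,G} → run G
t=34: ready={C,G} → run G
t=35: ready={C,G} → run G
t=36: ready={C,G} → run G
t=37: ready={C,G} → run G
t=38: ready={C,G} → run G
t=39: ready={C,G} → run G
t=40: ready={C} → run C
t=41: ready={C} → run C
t=42: (idle)
t=43: (idle)
t=44: (idle)
t=45: (idle)
t=46: (idle)
t=47: (idle)
t=48: (idle)
t=49: (idle)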